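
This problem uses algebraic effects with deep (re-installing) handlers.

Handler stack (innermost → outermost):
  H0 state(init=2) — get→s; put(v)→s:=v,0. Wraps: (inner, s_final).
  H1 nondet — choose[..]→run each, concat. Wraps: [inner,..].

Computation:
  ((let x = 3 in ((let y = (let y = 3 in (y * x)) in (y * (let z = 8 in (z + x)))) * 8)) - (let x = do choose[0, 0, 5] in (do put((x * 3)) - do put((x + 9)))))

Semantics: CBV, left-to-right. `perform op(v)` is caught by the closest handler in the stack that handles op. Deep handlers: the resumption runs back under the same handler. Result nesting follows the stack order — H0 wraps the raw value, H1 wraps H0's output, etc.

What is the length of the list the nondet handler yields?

Answer: 3

Evaluation trace:
choose[0, 0, 5] @ H1
  branch[0] choose=0:
    put(0) @ H0 ⇒ s:=0
    put(9) @ H0 ⇒ s:=9
    H0 returns (792, 9)
    H1 returns [(792, 9)]
  branch[1] choose=0:
    put(0) @ H0 ⇒ s:=0
    put(9) @ H0 ⇒ s:=9
    H0 returns (792, 9)
    H1 returns [(792, 9)]
  branch[2] choose=5:
    put(15) @ H0 ⇒ s:=15
    put(14) @ H0 ⇒ s:=14
    H0 returns (792, 14)
    H1 returns [(792, 14)]
= [(792, 9), (792, 9), (792, 14)]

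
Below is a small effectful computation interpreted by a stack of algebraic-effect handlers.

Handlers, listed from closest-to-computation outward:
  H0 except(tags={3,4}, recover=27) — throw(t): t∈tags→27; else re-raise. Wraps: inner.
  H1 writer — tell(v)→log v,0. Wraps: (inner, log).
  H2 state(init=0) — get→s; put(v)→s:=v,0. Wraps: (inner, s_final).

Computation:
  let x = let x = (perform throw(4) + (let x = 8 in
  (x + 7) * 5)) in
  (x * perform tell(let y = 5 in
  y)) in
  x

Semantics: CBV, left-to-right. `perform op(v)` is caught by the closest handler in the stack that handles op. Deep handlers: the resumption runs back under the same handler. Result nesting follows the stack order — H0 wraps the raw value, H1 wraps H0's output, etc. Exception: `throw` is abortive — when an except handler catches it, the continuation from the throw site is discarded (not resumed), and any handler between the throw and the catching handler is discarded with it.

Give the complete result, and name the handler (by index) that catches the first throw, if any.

Working:
throw(4) @ H0 caught ⇒ 27
H1 returns (27, ())
H2 returns ((27, ()), 0)
= ((27, ()), 0)

Answer: ((27, ()), 0) ; first throw caught by: H0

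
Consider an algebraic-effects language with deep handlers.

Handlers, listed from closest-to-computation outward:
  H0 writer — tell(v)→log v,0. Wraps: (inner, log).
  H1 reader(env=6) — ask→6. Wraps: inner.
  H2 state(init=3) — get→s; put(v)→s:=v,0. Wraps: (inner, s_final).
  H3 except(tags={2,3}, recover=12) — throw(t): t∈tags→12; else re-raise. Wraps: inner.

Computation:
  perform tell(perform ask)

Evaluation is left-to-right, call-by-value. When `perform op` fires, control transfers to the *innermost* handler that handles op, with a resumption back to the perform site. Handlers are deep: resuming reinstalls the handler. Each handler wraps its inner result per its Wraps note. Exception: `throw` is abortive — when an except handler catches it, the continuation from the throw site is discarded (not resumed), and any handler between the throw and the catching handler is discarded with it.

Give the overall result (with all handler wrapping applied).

Answer: ((0, (6)), 3)

Evaluation trace:
ask @ H1 ⇒ 6
tell(6) @ H0 ⇒ log+=6
H0 returns (0, (6))
H1 returns (0, (6))
H2 returns ((0, (6)), 3)
H3 returns ((0, (6)), 3)
= ((0, (6)), 3)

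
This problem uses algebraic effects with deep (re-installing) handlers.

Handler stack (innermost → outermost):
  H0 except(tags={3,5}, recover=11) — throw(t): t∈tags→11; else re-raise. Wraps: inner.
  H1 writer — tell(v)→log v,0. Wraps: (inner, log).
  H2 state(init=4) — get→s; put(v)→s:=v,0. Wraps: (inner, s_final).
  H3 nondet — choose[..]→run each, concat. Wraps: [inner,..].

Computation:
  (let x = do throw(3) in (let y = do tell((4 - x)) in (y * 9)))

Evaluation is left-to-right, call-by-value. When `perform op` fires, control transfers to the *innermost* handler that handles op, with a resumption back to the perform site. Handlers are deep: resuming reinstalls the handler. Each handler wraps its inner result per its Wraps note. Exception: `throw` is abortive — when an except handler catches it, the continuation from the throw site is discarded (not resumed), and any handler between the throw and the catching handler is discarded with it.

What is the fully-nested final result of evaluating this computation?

Step-by-step:
throw(3) @ H0 caught ⇒ 11
H1 returns (11, ())
H2 returns ((11, ()), 4)
H3 returns [((11, ()), 4)]
= [((11, ()), 4)]

Answer: [((11, ()), 4)]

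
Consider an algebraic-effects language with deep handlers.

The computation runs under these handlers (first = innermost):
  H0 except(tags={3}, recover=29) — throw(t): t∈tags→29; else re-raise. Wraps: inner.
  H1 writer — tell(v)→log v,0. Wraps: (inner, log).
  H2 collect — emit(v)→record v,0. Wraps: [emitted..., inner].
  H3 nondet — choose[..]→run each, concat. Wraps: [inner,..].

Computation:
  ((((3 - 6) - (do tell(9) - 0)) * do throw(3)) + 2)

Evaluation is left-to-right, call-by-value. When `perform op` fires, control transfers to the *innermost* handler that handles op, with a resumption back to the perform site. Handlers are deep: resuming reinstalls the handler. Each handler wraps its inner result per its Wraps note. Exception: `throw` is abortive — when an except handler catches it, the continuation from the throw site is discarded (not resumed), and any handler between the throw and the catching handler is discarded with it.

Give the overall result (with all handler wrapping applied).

Answer: [[(29, (9))]]

Evaluation trace:
tell(9) @ H1 ⇒ log+=9
throw(3) @ H0 caught ⇒ 29
H1 returns (29, (9))
H2 returns [(29, (9))]
H3 returns [[(29, (9))]]
= [[(29, (9))]]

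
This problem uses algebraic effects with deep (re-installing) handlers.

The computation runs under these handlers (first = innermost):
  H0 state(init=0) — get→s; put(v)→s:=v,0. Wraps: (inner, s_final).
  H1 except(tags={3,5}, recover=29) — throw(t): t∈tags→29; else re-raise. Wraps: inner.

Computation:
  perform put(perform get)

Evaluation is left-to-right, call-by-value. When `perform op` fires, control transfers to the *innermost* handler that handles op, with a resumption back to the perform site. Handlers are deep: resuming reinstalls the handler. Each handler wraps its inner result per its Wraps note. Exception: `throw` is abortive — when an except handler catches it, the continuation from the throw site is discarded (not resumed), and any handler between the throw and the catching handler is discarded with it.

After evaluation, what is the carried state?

Answer: 0

Evaluation trace:
get @ H0 ⇒ 0
put(0) @ H0 ⇒ s:=0
H0 returns (0, 0)
H1 returns (0, 0)
= (0, 0)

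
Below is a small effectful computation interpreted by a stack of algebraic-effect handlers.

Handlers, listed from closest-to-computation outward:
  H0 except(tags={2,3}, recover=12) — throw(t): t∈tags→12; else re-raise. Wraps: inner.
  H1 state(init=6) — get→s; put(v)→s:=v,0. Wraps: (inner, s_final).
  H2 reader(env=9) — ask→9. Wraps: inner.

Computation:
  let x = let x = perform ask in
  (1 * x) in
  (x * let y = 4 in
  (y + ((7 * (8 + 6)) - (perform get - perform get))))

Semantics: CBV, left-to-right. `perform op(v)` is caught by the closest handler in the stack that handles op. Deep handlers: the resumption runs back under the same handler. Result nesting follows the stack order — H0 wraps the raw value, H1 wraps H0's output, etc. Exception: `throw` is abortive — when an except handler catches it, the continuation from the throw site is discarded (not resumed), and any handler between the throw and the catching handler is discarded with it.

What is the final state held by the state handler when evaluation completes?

Working:
ask @ H2 ⇒ 9
get @ H1 ⇒ 6
get @ H1 ⇒ 6
H0 returns 918
H1 returns (918, 6)
H2 returns (918, 6)
= (918, 6)

Answer: 6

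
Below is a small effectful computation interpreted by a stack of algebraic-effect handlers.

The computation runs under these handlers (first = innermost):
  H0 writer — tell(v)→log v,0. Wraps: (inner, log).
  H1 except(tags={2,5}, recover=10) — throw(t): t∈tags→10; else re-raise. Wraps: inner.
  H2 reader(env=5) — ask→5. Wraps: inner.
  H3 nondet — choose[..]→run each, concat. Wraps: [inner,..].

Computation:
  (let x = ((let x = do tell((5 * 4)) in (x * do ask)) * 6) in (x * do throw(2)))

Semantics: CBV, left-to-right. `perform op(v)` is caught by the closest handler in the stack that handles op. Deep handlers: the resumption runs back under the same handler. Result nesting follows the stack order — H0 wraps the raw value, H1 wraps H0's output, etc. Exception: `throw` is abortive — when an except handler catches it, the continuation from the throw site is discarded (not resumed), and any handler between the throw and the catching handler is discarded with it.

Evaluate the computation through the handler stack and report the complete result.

Answer: [10]

Evaluation trace:
tell(20) @ H0 ⇒ log+=20
ask @ H2 ⇒ 5
throw(2) @ H1 caught ⇒ 10
H2 returns 10
H3 returns [10]
= [10]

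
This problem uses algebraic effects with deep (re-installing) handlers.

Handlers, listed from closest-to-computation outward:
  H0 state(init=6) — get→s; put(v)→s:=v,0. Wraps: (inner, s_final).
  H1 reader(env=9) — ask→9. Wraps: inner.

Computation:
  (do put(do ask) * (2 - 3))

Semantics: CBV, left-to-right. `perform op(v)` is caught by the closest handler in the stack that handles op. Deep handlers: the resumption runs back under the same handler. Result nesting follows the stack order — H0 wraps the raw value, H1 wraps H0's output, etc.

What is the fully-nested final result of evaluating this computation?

Answer: (0, 9)

Step-by-step:
ask @ H1 ⇒ 9
put(9) @ H0 ⇒ s:=9
H0 returns (0, 9)
H1 returns (0, 9)
= (0, 9)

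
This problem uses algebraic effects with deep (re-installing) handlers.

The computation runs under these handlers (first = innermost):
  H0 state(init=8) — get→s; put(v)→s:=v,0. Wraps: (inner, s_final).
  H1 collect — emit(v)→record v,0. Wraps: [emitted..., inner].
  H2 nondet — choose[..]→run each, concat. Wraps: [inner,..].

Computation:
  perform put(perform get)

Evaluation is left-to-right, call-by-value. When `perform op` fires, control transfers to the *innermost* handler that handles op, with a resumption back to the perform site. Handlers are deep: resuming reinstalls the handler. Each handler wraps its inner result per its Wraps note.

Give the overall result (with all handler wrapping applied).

Working:
get @ H0 ⇒ 8
put(8) @ H0 ⇒ s:=8
H0 returns (0, 8)
H1 returns [(0, 8)]
H2 returns [[(0, 8)]]
= [[(0, 8)]]

Answer: [[(0, 8)]]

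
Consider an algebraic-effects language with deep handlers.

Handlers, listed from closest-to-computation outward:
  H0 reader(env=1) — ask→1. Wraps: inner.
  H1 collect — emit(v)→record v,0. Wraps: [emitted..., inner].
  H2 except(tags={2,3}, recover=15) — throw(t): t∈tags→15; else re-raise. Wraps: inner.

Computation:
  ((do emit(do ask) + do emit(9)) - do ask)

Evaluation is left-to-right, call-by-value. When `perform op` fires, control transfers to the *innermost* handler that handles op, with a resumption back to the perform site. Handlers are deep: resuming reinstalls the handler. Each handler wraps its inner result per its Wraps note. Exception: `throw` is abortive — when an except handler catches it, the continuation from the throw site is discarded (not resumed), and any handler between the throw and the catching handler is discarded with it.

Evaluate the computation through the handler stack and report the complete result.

Working:
ask @ H0 ⇒ 1
emit(1) @ H1 ⇒ out+=1
emit(9) @ H1 ⇒ out+=9
ask @ H0 ⇒ 1
H0 returns -1
H1 returns [1, 9, -1]
H2 returns [1, 9, -1]
= [1, 9, -1]

Answer: [1, 9, -1]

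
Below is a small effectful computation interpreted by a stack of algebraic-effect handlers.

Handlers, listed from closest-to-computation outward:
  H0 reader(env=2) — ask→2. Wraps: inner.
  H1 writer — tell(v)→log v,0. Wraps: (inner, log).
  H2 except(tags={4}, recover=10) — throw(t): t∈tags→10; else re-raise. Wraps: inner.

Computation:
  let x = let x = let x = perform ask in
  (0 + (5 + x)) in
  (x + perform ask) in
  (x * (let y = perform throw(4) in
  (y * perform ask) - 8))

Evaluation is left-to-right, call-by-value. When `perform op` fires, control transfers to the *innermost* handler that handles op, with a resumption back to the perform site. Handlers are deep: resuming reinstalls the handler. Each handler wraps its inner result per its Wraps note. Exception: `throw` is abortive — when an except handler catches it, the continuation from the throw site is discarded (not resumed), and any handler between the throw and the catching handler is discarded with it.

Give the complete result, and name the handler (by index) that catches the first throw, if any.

Evaluation trace:
ask @ H0 ⇒ 2
ask @ H0 ⇒ 2
throw(4) @ H2 caught ⇒ 10
= 10

Answer: 10 ; first throw caught by: H2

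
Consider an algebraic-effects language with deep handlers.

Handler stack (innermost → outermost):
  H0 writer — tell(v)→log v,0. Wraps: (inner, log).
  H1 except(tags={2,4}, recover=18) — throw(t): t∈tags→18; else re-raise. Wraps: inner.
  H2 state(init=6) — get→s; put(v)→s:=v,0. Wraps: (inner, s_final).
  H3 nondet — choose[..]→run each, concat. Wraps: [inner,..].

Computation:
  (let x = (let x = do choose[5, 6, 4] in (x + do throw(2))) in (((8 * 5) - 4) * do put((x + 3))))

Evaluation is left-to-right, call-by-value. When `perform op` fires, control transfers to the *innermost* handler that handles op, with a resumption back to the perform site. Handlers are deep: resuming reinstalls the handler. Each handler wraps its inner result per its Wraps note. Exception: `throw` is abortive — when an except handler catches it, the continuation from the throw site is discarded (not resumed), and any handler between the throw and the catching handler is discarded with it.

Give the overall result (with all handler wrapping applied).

Working:
choose[5, 6, 4] @ H3
  branch[0] choose=5:
    throw(2) @ H1 caught ⇒ 18
    H2 returns (18, 6)
    H3 returns [(18, 6)]
  branch[1] choose=6:
    throw(2) @ H1 caught ⇒ 18
    H2 returns (18, 6)
    H3 returns [(18, 6)]
  branch[2] choose=4:
    throw(2) @ H1 caught ⇒ 18
    H2 returns (18, 6)
    H3 returns [(18, 6)]
= [(18, 6), (18, 6), (18, 6)]

Answer: [(18, 6), (18, 6), (18, 6)]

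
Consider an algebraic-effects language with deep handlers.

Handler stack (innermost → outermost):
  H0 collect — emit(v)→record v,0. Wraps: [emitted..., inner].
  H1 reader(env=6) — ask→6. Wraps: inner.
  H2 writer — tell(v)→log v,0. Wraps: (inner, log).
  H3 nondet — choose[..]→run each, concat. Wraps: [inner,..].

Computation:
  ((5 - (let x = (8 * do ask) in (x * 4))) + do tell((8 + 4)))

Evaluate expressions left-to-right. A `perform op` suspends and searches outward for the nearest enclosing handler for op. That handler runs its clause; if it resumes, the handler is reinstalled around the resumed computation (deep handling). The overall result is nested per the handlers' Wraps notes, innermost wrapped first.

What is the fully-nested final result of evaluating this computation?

Answer: [([-187], (12))]

Step-by-step:
ask @ H1 ⇒ 6
tell(12) @ H2 ⇒ log+=12
H0 returns [-187]
H1 returns [-187]
H2 returns ([-187], (12))
H3 returns [([-187], (12))]
= [([-187], (12))]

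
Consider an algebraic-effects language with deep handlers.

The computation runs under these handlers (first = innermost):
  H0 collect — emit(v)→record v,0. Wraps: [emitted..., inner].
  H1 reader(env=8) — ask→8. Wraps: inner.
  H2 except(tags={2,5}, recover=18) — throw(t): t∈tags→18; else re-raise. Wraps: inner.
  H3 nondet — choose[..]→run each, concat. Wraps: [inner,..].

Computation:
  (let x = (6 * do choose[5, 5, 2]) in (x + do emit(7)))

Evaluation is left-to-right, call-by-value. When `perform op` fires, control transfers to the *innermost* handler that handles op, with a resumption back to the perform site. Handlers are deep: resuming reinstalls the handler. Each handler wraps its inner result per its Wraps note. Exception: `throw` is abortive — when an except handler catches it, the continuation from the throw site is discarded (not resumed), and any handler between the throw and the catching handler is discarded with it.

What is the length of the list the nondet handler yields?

Answer: 3

Evaluation trace:
choose[5, 5, 2] @ H3
  branch[0] choose=5:
    emit(7) @ H0 ⇒ out+=7
    H0 returns [7, 30]
    H1 returns [7, 30]
    H2 returns [7, 30]
    H3 returns [[7, 30]]
  branch[1] choose=5:
    emit(7) @ H0 ⇒ out+=7
    H0 returns [7, 30]
    H1 returns [7, 30]
    H2 returns [7, 30]
    H3 returns [[7, 30]]
  branch[2] choose=2:
    emit(7) @ H0 ⇒ out+=7
    H0 returns [7, 12]
    H1 returns [7, 12]
    H2 returns [7, 12]
    H3 returns [[7, 12]]
= [[7, 30], [7, 30], [7, 12]]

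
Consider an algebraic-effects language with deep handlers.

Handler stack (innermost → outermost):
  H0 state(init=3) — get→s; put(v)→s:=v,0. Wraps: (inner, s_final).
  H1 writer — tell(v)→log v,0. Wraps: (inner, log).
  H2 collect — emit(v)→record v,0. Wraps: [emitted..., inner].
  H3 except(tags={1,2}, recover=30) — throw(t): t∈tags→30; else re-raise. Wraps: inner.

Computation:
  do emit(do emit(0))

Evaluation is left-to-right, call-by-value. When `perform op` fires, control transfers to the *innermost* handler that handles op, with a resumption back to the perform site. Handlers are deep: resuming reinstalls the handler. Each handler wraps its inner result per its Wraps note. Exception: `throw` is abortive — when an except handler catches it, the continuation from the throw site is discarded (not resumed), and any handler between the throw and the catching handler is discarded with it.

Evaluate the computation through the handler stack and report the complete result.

Evaluation trace:
emit(0) @ H2 ⇒ out+=0
emit(0) @ H2 ⇒ out+=0
H0 returns (0, 3)
H1 returns ((0, 3), ())
H2 returns [0, 0, ((0, 3), ())]
H3 returns [0, 0, ((0, 3), ())]
= [0, 0, ((0, 3), ())]

Answer: [0, 0, ((0, 3), ())]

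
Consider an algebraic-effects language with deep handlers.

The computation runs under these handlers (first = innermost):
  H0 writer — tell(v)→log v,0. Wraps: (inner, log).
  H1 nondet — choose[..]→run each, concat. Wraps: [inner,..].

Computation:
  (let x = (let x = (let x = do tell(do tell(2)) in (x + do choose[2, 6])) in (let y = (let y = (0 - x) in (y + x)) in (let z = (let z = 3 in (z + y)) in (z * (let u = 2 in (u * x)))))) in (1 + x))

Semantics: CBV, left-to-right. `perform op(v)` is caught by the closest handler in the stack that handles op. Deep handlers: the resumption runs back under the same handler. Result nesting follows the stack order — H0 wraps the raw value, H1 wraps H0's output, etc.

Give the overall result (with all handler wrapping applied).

Answer: [(13, (2, 0)), (37, (2, 0))]

Working:
tell(2) @ H0 ⇒ log+=2
tell(0) @ H0 ⇒ log+=0
choose[2, 6] @ H1
  branch[0] choose=2:
    H0 returns (13, (2, 0))
    H1 returns [(13, (2, 0))]
  branch[1] choose=6:
    H0 returns (37, (2, 0))
    H1 returns [(37, (2, 0))]
= [(13, (2, 0)), (37, (2, 0))]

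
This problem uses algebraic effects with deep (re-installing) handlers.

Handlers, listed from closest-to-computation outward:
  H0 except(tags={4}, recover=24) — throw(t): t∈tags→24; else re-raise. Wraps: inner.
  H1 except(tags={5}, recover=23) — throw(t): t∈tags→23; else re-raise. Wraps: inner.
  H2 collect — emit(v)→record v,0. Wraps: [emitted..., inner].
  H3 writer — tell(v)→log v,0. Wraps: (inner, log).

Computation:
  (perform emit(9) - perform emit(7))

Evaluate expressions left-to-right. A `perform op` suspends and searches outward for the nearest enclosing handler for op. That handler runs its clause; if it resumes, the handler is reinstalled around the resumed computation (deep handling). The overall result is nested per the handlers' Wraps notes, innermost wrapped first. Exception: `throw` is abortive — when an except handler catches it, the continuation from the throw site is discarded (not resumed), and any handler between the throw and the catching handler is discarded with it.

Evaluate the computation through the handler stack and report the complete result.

Answer: ([9, 7, 0], ())

Evaluation trace:
emit(9) @ H2 ⇒ out+=9
emit(7) @ H2 ⇒ out+=7
H0 returns 0
H1 returns 0
H2 returns [9, 7, 0]
H3 returns ([9, 7, 0], ())
= ([9, 7, 0], ())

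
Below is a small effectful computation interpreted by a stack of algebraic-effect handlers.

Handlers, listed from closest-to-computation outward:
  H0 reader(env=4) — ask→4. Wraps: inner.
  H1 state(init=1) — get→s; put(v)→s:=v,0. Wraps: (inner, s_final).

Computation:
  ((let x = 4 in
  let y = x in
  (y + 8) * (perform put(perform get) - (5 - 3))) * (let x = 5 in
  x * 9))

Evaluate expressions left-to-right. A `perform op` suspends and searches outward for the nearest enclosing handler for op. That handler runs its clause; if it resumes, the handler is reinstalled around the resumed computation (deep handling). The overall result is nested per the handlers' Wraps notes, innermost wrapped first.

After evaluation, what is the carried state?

Answer: 1

Evaluation trace:
get @ H1 ⇒ 1
put(1) @ H1 ⇒ s:=1
H0 returns -1080
H1 returns (-1080, 1)
= (-1080, 1)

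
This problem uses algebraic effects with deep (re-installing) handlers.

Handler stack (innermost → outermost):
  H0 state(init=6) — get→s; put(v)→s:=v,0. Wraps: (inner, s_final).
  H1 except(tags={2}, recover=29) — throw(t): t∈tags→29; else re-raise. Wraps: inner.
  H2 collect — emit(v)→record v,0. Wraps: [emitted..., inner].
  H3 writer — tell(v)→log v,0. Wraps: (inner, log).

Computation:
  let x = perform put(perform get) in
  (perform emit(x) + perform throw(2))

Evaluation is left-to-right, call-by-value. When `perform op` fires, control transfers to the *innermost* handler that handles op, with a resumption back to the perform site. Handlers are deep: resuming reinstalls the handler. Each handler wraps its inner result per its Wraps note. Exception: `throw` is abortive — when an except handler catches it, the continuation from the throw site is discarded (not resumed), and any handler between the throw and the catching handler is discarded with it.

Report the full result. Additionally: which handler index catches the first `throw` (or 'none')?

Answer: ([0, 29], ()) ; first throw caught by: H1

Evaluation trace:
get @ H0 ⇒ 6
put(6) @ H0 ⇒ s:=6
emit(0) @ H2 ⇒ out+=0
throw(2) @ H1 caught ⇒ 29
H2 returns [0, 29]
H3 returns ([0, 29], ())
= ([0, 29], ())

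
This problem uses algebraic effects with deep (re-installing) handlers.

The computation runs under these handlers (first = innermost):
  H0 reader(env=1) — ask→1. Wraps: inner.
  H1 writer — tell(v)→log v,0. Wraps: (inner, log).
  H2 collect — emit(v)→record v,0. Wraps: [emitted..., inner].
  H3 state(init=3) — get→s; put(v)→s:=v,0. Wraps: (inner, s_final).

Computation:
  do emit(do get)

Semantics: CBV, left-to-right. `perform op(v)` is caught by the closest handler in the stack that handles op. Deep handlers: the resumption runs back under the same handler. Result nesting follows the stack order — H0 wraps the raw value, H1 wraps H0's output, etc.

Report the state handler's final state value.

Step-by-step:
get @ H3 ⇒ 3
emit(3) @ H2 ⇒ out+=3
H0 returns 0
H1 returns (0, ())
H2 returns [3, (0, ())]
H3 returns ([3, (0, ())], 3)
= ([3, (0, ())], 3)

Answer: 3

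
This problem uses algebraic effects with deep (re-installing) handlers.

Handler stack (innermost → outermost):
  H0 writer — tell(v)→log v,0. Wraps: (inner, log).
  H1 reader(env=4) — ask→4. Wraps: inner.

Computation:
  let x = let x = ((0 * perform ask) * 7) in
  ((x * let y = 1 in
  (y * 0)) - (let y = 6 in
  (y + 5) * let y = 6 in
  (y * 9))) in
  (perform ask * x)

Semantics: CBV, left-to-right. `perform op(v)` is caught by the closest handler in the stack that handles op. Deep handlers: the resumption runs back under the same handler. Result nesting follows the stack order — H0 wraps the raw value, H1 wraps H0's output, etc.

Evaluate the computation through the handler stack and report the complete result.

Answer: (-2376, ())

Working:
ask @ H1 ⇒ 4
ask @ H1 ⇒ 4
H0 returns (-2376, ())
H1 returns (-2376, ())
= (-2376, ())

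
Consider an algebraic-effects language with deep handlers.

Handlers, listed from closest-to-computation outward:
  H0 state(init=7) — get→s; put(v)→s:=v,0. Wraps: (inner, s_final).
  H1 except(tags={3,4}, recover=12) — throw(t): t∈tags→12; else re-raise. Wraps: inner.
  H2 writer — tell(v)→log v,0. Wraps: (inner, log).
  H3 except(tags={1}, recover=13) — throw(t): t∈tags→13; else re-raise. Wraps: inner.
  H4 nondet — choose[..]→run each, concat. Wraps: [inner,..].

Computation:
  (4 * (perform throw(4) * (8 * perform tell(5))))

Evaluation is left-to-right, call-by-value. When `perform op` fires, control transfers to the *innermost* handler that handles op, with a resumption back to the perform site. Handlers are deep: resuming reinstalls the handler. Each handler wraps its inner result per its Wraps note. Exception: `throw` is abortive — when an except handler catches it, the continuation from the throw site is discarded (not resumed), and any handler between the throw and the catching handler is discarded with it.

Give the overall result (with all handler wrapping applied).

Working:
throw(4) @ H1 caught ⇒ 12
H2 returns (12, ())
H3 returns (12, ())
H4 returns [(12, ())]
= [(12, ())]

Answer: [(12, ())]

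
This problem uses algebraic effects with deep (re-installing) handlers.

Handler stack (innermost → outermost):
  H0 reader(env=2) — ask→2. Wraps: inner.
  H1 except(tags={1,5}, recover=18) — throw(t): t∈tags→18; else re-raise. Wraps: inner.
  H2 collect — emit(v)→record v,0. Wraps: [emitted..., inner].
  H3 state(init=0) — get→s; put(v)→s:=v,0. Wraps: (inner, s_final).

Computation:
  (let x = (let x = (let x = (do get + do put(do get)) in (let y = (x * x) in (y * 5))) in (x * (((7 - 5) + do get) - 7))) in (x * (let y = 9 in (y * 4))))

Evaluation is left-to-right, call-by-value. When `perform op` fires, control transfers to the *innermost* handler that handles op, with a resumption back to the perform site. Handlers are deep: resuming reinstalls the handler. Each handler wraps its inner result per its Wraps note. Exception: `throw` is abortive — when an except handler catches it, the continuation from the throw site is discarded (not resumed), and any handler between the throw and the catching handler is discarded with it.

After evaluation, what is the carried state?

Evaluation trace:
get @ H3 ⇒ 0
get @ H3 ⇒ 0
put(0) @ H3 ⇒ s:=0
get @ H3 ⇒ 0
H0 returns 0
H1 returns 0
H2 returns [0]
H3 returns ([0], 0)
= ([0], 0)

Answer: 0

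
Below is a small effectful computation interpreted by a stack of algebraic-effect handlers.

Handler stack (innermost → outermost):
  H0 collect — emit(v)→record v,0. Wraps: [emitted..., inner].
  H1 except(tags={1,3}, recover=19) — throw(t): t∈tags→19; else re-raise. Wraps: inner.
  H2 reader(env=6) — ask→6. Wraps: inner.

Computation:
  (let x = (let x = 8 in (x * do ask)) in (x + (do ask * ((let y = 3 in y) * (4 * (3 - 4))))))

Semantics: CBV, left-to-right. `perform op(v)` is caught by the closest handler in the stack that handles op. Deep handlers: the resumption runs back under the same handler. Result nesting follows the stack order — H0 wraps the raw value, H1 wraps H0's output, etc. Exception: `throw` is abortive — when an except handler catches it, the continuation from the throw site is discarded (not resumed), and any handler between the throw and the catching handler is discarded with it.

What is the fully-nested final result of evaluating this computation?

Answer: [-24]

Step-by-step:
ask @ H2 ⇒ 6
ask @ H2 ⇒ 6
H0 returns [-24]
H1 returns [-24]
H2 returns [-24]
= [-24]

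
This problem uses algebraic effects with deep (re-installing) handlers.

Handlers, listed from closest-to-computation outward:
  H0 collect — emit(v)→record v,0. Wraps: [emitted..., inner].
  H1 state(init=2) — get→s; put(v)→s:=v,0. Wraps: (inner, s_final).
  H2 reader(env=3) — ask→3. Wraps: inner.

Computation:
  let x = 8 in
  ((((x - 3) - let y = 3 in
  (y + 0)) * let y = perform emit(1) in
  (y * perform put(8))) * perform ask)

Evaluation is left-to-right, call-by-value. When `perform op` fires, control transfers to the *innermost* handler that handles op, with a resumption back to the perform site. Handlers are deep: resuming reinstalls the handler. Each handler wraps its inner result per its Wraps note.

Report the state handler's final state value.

Answer: 8

Working:
emit(1) @ H0 ⇒ out+=1
put(8) @ H1 ⇒ s:=8
ask @ H2 ⇒ 3
H0 returns [1, 0]
H1 returns ([1, 0], 8)
H2 returns ([1, 0], 8)
= ([1, 0], 8)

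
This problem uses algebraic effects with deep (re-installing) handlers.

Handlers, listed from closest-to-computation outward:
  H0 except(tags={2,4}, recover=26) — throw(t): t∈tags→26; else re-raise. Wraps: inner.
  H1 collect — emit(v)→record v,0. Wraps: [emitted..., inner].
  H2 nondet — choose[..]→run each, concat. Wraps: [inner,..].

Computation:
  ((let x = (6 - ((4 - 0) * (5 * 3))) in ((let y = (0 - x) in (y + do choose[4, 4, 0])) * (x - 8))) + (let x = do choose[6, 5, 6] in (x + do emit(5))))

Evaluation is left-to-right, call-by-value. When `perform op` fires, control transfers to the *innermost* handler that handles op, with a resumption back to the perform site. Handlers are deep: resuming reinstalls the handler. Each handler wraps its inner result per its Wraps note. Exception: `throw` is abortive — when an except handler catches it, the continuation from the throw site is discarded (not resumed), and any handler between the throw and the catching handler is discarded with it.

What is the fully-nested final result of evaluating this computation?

Answer: [[5, -3590], [5, -3591], [5, -3590], [5, -3590], [5, -3591], [5, -3590], [5, -3342], [5, -3343], [5, -3342]]

Evaluation trace:
choose[4, 4, 0] @ H2
  branch[0] choose=4:
    choose[6, 5, 6] @ H2
      branch[0] choose=6:
        emit(5) @ H1 ⇒ out+=5
        H0 returns -3590
        H1 returns [5, -3590]
        H2 returns [[5, -3590]]
      branch[1] choose=5:
        emit(5) @ H1 ⇒ out+=5
        H0 returns -3591
        H1 returns [5, -3591]
        H2 returns [[5, -3591]]
      branch[2] choose=6:
        emit(5) @ H1 ⇒ out+=5
        H0 returns -3590
        H1 returns [5, -3590]
        H2 returns [[5, -3590]]
  branch[1] choose=4:
    choose[6, 5, 6] @ H2
      branch[0] choose=6:
        emit(5) @ H1 ⇒ out+=5
        H0 returns -3590
        H1 returns [5, -3590]
        H2 returns [[5, -3590]]
      branch[1] choose=5:
        emit(5) @ H1 ⇒ out+=5
        H0 returns -3591
        H1 returns [5, -3591]
        H2 returns [[5, -3591]]
      branch[2] choose=6:
        emit(5) @ H1 ⇒ out+=5
        H0 returns -3590
        H1 returns [5, -3590]
        H2 returns [[5, -3590]]
  branch[2] choose=0:
    choose[6, 5, 6] @ H2
      branch[0] choose=6:
        emit(5) @ H1 ⇒ out+=5
        H0 returns -3342
        H1 returns [5, -3342]
        H2 returns [[5, -3342]]
      branch[1] choose=5:
        emit(5) @ H1 ⇒ out+=5
        H0 returns -3343
        H1 returns [5, -3343]
        H2 returns [[5, -3343]]
      branch[2] choose=6:
        emit(5) @ H1 ⇒ out+=5
        H0 returns -3342
        H1 returns [5, -3342]
        H2 returns [[5, -3342]]
= [[5, -3590], [5, -3591], [5, -3590], [5, -3590], [5, -3591], [5, -3590], [5, -3342], [5, -3343], [5, -3342]]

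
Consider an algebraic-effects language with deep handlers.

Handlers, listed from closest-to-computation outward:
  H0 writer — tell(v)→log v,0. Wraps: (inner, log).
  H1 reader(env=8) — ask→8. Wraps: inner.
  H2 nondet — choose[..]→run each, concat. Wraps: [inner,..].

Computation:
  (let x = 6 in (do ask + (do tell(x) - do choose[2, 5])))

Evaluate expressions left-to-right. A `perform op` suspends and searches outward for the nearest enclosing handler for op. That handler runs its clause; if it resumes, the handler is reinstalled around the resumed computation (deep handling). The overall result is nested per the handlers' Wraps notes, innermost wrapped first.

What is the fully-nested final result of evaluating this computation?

Step-by-step:
ask @ H1 ⇒ 8
tell(6) @ H0 ⇒ log+=6
choose[2, 5] @ H2
  branch[0] choose=2:
    H0 returns (6, (6))
    H1 returns (6, (6))
    H2 returns [(6, (6))]
  branch[1] choose=5:
    H0 returns (3, (6))
    H1 returns (3, (6))
    H2 returns [(3, (6))]
= [(6, (6)), (3, (6))]

Answer: [(6, (6)), (3, (6))]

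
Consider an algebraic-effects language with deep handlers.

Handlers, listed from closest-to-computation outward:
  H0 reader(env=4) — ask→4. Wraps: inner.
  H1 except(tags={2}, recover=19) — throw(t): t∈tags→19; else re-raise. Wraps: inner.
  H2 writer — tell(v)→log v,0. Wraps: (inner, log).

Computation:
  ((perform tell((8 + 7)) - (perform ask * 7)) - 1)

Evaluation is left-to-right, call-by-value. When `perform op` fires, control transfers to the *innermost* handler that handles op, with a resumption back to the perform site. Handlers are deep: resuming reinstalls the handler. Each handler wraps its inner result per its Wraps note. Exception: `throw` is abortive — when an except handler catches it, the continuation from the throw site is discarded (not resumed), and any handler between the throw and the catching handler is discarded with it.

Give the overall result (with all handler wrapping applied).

Working:
tell(15) @ H2 ⇒ log+=15
ask @ H0 ⇒ 4
H0 returns -29
H1 returns -29
H2 returns (-29, (15))
= (-29, (15))

Answer: (-29, (15))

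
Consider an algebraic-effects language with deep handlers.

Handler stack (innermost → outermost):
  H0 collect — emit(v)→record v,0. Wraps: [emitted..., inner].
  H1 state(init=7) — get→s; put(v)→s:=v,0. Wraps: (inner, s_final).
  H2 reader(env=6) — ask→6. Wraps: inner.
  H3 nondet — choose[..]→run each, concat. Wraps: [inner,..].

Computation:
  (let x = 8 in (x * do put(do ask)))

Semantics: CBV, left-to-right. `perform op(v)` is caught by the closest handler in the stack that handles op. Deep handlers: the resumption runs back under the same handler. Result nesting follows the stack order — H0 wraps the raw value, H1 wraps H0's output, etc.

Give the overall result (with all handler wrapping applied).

Answer: [([0], 6)]

Evaluation trace:
ask @ H2 ⇒ 6
put(6) @ H1 ⇒ s:=6
H0 returns [0]
H1 returns ([0], 6)
H2 returns ([0], 6)
H3 returns [([0], 6)]
= [([0], 6)]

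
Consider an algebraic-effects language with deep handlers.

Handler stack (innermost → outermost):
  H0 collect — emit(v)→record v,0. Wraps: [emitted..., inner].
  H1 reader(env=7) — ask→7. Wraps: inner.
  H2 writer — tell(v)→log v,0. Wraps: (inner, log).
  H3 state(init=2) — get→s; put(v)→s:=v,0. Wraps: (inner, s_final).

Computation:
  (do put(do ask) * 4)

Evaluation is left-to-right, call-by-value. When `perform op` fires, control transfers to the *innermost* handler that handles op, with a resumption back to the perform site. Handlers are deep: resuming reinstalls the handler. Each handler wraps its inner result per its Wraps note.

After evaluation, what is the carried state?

Answer: 7

Working:
ask @ H1 ⇒ 7
put(7) @ H3 ⇒ s:=7
H0 returns [0]
H1 returns [0]
H2 returns ([0], ())
H3 returns (([0], ()), 7)
= (([0], ()), 7)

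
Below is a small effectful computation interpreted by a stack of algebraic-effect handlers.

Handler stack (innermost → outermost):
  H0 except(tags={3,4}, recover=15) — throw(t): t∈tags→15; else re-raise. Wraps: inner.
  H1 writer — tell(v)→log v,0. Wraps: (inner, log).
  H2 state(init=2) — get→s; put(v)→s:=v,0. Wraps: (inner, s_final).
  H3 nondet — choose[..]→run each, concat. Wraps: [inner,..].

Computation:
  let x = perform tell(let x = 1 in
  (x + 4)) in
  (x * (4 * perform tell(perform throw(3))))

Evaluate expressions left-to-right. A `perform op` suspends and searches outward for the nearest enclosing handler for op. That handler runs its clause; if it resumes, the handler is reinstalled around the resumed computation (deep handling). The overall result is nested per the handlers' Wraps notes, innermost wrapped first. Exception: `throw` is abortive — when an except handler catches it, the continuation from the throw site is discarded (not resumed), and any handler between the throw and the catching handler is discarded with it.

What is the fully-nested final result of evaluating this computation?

Answer: [((15, (5)), 2)]

Evaluation trace:
tell(5) @ H1 ⇒ log+=5
throw(3) @ H0 caught ⇒ 15
H1 returns (15, (5))
H2 returns ((15, (5)), 2)
H3 returns [((15, (5)), 2)]
= [((15, (5)), 2)]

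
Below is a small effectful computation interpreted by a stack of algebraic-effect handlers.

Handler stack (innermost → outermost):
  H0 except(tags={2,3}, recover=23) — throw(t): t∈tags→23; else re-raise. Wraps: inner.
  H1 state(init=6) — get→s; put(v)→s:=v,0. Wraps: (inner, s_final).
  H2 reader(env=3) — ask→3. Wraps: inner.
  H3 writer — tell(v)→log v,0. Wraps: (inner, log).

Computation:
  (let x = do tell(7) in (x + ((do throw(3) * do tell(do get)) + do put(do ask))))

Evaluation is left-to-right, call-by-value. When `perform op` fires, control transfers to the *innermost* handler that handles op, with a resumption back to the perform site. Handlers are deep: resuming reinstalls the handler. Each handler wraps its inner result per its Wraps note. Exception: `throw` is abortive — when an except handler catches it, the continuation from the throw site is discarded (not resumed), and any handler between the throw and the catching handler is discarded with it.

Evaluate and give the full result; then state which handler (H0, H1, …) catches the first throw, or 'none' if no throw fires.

Evaluation trace:
tell(7) @ H3 ⇒ log+=7
throw(3) @ H0 caught ⇒ 23
H1 returns (23, 6)
H2 returns (23, 6)
H3 returns ((23, 6), (7))
= ((23, 6), (7))

Answer: ((23, 6), (7)) ; first throw caught by: H0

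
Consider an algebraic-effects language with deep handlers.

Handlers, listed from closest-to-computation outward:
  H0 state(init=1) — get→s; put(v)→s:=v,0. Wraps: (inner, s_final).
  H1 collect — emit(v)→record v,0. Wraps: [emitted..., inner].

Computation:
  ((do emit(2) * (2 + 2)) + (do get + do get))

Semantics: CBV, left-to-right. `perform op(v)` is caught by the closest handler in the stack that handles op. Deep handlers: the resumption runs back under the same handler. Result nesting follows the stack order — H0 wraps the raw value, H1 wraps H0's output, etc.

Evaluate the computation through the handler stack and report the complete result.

Working:
emit(2) @ H1 ⇒ out+=2
get @ H0 ⇒ 1
get @ H0 ⇒ 1
H0 returns (2, 1)
H1 returns [2, (2, 1)]
= [2, (2, 1)]

Answer: [2, (2, 1)]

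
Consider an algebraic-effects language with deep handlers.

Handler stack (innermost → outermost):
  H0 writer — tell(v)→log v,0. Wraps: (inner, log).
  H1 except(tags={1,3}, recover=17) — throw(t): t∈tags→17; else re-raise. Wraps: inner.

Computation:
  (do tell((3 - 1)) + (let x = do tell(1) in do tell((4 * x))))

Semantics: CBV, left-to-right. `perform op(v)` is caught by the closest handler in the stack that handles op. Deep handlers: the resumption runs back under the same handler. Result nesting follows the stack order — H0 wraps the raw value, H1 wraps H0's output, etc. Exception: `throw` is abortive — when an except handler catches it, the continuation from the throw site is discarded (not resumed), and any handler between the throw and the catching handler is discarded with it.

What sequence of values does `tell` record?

Answer: (2, 1, 0)

Step-by-step:
tell(2) @ H0 ⇒ log+=2
tell(1) @ H0 ⇒ log+=1
tell(0) @ H0 ⇒ log+=0
H0 returns (0, (2, 1, 0))
H1 returns (0, (2, 1, 0))
= (0, (2, 1, 0))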